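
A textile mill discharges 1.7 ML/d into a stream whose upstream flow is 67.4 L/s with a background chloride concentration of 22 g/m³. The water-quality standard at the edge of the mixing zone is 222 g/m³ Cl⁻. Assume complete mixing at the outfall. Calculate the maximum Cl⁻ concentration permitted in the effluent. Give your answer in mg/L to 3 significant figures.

907 mg/L

1.7 ML/d = 0.01968 m³/s.
67.4 L/s = 0.0674 m³/s.
Mass balance: 222·0.08708 = 0.01968·Cₑ + 0.0674·22.
Cₑ = (19.33 − 1.483) / 0.01968 = 907.1 mg/L.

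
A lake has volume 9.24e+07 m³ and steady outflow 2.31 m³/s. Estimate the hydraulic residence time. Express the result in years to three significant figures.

1.27 yr

Q = 2.31 m³/s × 3.156e+07 s/yr = 7.29e+07 m³/yr.
Hydraulic residence time τ = V/Q = 9.24e+07/7.29e+07 = 1.268 yr.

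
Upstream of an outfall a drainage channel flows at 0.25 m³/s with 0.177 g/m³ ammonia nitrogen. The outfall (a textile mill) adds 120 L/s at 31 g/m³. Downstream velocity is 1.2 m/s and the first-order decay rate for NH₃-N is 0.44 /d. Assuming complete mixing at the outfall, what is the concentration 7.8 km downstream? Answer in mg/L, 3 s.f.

120 L/s = 0.12 m³/s.
After complete mixing, C₀ = (0.12·31 + 0.25·0.177) / 0.37 = 10.17 mg/L.
Travel time t = 7800 m / 1.2 m/s = 6500 s = 0.07523 d.
C = 10.17·exp(−0.44·0.07523) = 10.17·0.9674 = 9.842 mg/L.

9.84 mg/L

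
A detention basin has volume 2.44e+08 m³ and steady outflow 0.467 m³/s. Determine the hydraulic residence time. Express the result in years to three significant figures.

16.6 yr

Q = 0.467 m³/s × 3.156e+07 s/yr = 1.474e+07 m³/yr.
Hydraulic residence time τ = V/Q = 2.44e+08/1.474e+07 = 16.56 yr.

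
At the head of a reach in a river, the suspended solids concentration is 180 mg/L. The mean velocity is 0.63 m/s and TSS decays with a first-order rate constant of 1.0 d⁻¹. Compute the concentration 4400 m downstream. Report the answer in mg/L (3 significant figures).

166 mg/L

Travel time t = 4400 m / 0.63 m/s = 4400/0.63 = 6984 s = 0.08083 d.
First-order decay: C = 180·exp(−1.0·0.08083) = 180·0.9223 = 166 mg/L.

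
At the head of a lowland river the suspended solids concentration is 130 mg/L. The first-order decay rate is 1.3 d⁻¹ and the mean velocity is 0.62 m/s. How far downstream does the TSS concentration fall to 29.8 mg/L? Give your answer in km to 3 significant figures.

60.7 km

From C = C₀·e^(−kt), t = ln(C₀/C)/k = ln(130/29.8)/1.3 = 1.473/1.3 = 1.133 d.
Distance = v·t = 0.62 m/s × 9.79e+04 s = 6.07e+04 m = 60.7 km.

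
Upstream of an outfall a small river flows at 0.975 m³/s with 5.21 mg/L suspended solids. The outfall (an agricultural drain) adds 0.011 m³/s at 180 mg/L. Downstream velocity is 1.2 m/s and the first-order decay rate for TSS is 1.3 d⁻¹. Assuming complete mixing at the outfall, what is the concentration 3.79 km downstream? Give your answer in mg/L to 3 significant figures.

6.83 mg/L

After complete mixing, C₀ = (0.011·180 + 0.975·5.21) / 0.986 = 7.16 mg/L.
Travel time t = 3790 m / 1.2 m/s = 3158 s = 0.03655 d.
C = 7.16·exp(−1.3·0.03655) = 7.16·0.9536 = 6.828 mg/L.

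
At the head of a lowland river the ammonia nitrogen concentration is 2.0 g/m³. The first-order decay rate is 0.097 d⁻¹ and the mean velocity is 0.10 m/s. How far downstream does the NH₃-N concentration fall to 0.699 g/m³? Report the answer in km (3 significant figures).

From C = C₀·e^(−kt), t = ln(C₀/C)/k = ln(2.0/0.699)/0.097 = 1.051/0.097 = 10.84 d.
Distance = v·t = 0.10 m/s × 9.364e+05 s = 9.364e+04 m = 93.64 km.

93.6 km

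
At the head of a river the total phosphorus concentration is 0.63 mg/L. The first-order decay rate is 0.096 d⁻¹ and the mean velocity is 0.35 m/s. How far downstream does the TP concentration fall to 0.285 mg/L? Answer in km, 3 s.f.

250 km

From C = C₀·e^(−kt), t = ln(C₀/C)/k = ln(0.63/0.285)/0.096 = 0.7932/0.096 = 8.263 d.
Distance = v·t = 0.35 m/s × 7.139e+05 s = 2.499e+05 m = 249.9 km.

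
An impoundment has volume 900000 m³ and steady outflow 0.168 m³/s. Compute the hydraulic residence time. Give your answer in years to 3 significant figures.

Q = 0.168 m³/s × 3.156e+07 s/yr = 5.302e+06 m³/yr.
Hydraulic residence time τ = V/Q = 900000/5.302e+06 = 0.1698 yr.

0.170 yr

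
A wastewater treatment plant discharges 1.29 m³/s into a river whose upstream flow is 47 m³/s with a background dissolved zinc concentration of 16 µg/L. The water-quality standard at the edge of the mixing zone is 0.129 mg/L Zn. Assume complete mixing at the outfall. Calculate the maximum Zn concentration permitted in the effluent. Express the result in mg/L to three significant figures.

16 µg/L = 0.016 mg/L.
Mass balance: 0.129·48.29 = 1.29·Cₑ + 47·0.016.
Cₑ = (6.229 − 0.752) / 1.29 = 4.246 mg/L.

4.25 mg/L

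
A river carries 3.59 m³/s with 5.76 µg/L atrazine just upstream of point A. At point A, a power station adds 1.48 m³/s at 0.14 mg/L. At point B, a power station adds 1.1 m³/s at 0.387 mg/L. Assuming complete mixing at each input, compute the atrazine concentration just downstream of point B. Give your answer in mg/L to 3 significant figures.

5.76 µg/L = 0.00576 mg/L.
After input A: C = (3.59·0.00576 + 1.48·0.14) / 5.07 = 0.04495 mg/L.
After input B: C = (5.07·0.04495 + 1.1·0.387) / 6.17 = 0.1059 mg/L.

0.106 mg/L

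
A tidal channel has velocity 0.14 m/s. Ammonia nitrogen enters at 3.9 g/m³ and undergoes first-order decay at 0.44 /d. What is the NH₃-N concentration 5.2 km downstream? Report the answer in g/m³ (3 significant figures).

Travel time t = 5.2 km / 0.14 m/s = 5200/0.14 = 3.714e+04 s = 0.4299 d.
First-order decay: C = 3.9·exp(−0.44·0.4299) = 3.9·0.8277 = 3.228 g/m³.

3.23 g/m³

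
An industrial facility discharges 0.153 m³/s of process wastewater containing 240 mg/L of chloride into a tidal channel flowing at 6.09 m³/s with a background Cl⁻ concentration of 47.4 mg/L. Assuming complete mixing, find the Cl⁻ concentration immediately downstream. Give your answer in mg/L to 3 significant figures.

Flow-weighted mixing gives C = (0.153·240 + 6.09·47.4) / (0.153 + 6.09) = 325.4/6.243 = 52.12 mg/L.

52.1 mg/L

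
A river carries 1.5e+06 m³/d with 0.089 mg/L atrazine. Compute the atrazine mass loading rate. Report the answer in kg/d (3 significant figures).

134 kg/d

1.5e+06 m³/d = 17.36 m³/s.
Mass flux = Q·C = 17.36 m³/s × 0.089 g/m³ = 1.545 g/s.
= 1.545 g/s × 86.4 = 133.5 kg/d.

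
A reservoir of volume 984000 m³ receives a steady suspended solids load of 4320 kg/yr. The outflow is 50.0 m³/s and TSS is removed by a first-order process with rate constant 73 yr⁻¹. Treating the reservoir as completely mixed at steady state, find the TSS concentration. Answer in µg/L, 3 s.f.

Outflow Q = 50.0 m³/s × 3.156e+07 s/yr = 1.578e+09 m³/yr.
Steady-state CSTR mass balance: W = Q·C + k·V·C, so C = W/(Q + kV).
Q + kV = 1.578e+09 + 73·984000 = 1.65e+09 m³/yr.
C = 4320/1.65e+09 = 2.619e-06 kg/m³ = 0.002619 mg/L = 2.619 µg/L.

2.62 µg/L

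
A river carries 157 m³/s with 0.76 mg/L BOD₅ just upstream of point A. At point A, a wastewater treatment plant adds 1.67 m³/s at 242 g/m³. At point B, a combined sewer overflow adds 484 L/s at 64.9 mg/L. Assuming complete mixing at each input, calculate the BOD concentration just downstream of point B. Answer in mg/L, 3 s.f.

3.49 mg/L

After input A: C = (157·0.76 + 1.67·242) / 158.7 = 3.299 mg/L.
484 L/s = 0.484 m³/s.
After input B: C = (158.7·3.299 + 0.484·64.9) / 159.2 = 3.486 mg/L.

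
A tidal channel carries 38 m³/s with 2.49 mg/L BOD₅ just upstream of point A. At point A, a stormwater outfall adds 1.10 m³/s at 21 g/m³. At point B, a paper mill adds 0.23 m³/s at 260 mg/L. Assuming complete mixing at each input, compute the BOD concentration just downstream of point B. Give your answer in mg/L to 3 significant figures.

After input A: C = (38·2.49 + 1.1·21) / 39.1 = 3.011 mg/L.
After input B: C = (39.1·3.011 + 0.23·260) / 39.33 = 4.514 mg/L.

4.51 mg/L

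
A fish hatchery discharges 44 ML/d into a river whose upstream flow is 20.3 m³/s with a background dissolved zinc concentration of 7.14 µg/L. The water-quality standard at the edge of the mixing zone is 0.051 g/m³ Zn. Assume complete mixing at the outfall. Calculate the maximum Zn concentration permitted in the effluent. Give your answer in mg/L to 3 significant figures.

1.80 mg/L

44 ML/d = 0.5093 m³/s.
7.14 µg/L = 0.00714 mg/L.
Mass balance: 0.051·20.81 = 0.5093·Cₑ + 20.3·0.00714.
Cₑ = (1.061 − 0.1449) / 0.5093 = 1.799 mg/L.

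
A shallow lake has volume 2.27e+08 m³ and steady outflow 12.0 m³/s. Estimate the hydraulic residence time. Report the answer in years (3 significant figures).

0.599 yr

Q = 12.0 m³/s × 3.156e+07 s/yr = 3.787e+08 m³/yr.
Hydraulic residence time τ = V/Q = 2.27e+08/3.787e+08 = 0.5994 yr.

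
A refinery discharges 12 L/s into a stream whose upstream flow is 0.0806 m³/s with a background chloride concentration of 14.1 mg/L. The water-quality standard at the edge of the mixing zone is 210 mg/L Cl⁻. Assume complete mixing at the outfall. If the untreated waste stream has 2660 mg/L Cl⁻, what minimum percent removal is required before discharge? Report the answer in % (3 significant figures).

42.6 %

12 L/s = 0.012 m³/s.
Mass balance: 210·0.0926 = 0.012·Cₑ + 0.0806·14.1.
Cₑ = (19.45 − 1.136) / 0.012 = 1526 mg/L.
Required removal = 1 − 1526/2660 = 42.64 %.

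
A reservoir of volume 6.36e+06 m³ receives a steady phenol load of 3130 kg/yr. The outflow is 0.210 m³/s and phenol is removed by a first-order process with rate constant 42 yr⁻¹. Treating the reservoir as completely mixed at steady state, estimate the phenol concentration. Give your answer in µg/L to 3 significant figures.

11.4 µg/L

Outflow Q = 0.210 m³/s × 3.156e+07 s/yr = 6.627e+06 m³/yr.
Steady-state CSTR mass balance: W = Q·C + k·V·C, so C = W/(Q + kV).
Q + kV = 6.627e+06 + 42·6.36e+06 = 2.737e+08 m³/yr.
C = 3130/2.737e+08 = 1.143e-05 kg/m³ = 0.01143 mg/L = 11.43 µg/L.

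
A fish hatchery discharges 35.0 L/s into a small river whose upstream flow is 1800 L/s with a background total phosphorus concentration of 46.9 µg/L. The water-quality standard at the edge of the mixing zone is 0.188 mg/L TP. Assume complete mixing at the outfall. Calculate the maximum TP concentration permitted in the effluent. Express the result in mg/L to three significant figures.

7.44 mg/L

35.0 L/s = 0.035 m³/s.
1800 L/s = 1.8 m³/s.
46.9 µg/L = 0.0469 mg/L.
Mass balance: 0.188·1.835 = 0.035·Cₑ + 1.8·0.0469.
Cₑ = (0.345 − 0.08442) / 0.035 = 7.445 mg/L.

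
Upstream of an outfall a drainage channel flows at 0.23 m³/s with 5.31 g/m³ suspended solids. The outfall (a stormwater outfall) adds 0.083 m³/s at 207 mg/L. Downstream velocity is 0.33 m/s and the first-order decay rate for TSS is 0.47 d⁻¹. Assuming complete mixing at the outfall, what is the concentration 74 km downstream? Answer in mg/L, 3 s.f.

17.4 mg/L

After complete mixing, C₀ = (0.083·207 + 0.23·5.31) / 0.313 = 58.79 mg/L.
Travel time t = 7.4e+04 m / 0.33 m/s = 2.242e+05 s = 2.595 d.
C = 58.79·exp(−0.47·2.595) = 58.79·0.2953 = 17.36 mg/L.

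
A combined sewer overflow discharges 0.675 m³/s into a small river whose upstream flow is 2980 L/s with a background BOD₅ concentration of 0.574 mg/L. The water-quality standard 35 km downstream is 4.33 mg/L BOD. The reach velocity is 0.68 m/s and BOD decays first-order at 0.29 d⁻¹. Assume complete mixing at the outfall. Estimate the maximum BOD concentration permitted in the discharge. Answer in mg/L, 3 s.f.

25.3 mg/L

2980 L/s = 2.98 m³/s.
Travel time to the compliance point: t = 3.5e+04/0.68 = 5.147e+04 s = 0.5957 d; decay factor exp(−0.29·0.5957) = 0.8413.
So the concentration just after mixing may be at most 4.33/0.8413 = 5.147 mg/L.
Mass balance: 5.147·3.655 = 0.675·Cₑ + 2.98·0.574.
Cₑ = (18.81 − 1.711) / 0.675 = 25.33 mg/L.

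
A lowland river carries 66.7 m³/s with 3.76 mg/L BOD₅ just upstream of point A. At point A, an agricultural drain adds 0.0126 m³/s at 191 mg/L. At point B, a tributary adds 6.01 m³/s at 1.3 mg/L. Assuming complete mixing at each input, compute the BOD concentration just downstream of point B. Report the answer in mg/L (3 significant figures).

After input A: C = (66.7·3.76 + 0.0126·191) / 66.71 = 3.795 mg/L.
After input B: C = (66.71·3.795 + 6.01·1.3) / 72.72 = 3.589 mg/L.

3.59 mg/L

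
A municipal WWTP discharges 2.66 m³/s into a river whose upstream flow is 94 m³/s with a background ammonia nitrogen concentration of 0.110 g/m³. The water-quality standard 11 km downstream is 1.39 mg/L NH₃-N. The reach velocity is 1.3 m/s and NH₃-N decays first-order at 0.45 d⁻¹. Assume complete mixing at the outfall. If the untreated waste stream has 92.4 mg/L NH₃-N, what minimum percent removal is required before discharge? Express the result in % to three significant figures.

47.1 %

Travel time to the compliance point: t = 1.1e+04/1.3 = 8462 s = 0.09793 d; decay factor exp(−0.45·0.09793) = 0.9569.
So the concentration just after mixing may be at most 1.39/0.9569 = 1.453 mg/L.
Mass balance: 1.453·96.66 = 2.66·Cₑ + 94·0.11.
Cₑ = (140.4 − 10.34) / 2.66 = 48.9 mg/L.
Required removal = 1 − 48.9/92.4 = 47.08 %.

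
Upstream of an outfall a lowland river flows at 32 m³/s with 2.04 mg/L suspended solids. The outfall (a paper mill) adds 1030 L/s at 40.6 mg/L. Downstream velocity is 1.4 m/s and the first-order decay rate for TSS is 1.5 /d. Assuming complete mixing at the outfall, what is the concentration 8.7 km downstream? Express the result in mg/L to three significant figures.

1030 L/s = 1.03 m³/s.
After complete mixing, C₀ = (1.03·40.6 + 32·2.04) / 33.03 = 3.242 mg/L.
Travel time t = 8700 m / 1.4 m/s = 6214 s = 0.07192 d.
C = 3.242·exp(−1.5·0.07192) = 3.242·0.8977 = 2.911 mg/L.

2.91 mg/L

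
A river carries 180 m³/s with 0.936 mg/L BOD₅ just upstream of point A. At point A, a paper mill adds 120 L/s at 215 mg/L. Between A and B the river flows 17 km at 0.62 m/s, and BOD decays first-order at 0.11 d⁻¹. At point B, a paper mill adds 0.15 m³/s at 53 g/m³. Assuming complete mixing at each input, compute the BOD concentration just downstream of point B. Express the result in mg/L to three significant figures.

120 L/s = 0.12 m³/s.
After input A: C = (180·0.936 + 0.12·215) / 180.1 = 1.079 mg/L.
Over the 17 km reach to input B (t = 2.742e+04 s = 0.3174 d), decay gives C = 1.079·exp(−0.11·0.3174) = 1.042 mg/L.
After input B: C = (180.1·1.042 + 0.15·53) / 180.3 = 1.085 mg/L.

1.08 mg/L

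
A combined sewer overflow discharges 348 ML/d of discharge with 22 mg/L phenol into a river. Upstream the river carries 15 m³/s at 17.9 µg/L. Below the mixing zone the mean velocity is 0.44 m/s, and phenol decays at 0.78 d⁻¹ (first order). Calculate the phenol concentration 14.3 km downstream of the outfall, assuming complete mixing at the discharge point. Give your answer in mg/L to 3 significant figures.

3.48 mg/L

348 ML/d = 4.028 m³/s.
17.9 µg/L = 0.0179 mg/L.
After complete mixing, C₀ = (4.028·22 + 15·0.0179) / 19.03 = 4.671 mg/L.
Travel time t = 1.43e+04 m / 0.44 m/s = 3.25e+04 s = 0.3762 d.
C = 4.671·exp(−0.78·0.3762) = 4.671·0.7457 = 3.483 mg/L.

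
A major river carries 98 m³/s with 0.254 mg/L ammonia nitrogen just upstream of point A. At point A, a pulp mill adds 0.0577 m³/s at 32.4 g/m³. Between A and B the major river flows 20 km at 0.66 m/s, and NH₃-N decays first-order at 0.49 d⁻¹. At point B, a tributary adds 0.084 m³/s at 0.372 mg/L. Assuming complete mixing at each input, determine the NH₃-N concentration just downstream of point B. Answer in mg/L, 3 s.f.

After input A: C = (98·0.254 + 0.0577·32.4) / 98.06 = 0.2729 mg/L.
Over the 20 km reach to input B (t = 3.03e+04 s = 0.3507 d), decay gives C = 0.2729·exp(−0.49·0.3507) = 0.2298 mg/L.
After input B: C = (98.06·0.2298 + 0.084·0.372) / 98.14 = 0.2299 mg/L.

0.230 mg/L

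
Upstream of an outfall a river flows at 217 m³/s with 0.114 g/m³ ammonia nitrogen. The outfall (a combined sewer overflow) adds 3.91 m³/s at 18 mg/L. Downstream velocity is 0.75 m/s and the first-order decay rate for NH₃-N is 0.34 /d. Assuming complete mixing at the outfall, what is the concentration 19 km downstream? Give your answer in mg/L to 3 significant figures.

After complete mixing, C₀ = (3.91·18 + 217·0.114) / 220.9 = 0.4306 mg/L.
Travel time t = 1.9e+04 m / 0.75 m/s = 2.533e+04 s = 0.2932 d.
C = 0.4306·exp(−0.34·0.2932) = 0.4306·0.9051 = 0.3897 mg/L.

0.390 mg/L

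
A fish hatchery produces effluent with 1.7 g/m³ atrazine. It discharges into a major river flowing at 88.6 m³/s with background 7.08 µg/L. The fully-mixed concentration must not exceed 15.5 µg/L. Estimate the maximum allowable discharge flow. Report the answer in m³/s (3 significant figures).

7.08 µg/L = 0.00708 mg/L.
15.5 µg/L = 0.0155 mg/L.
Mass balance at complete mixing: C_std·(Q_w + Q_r) = Q_w·C_e + Q_r·C_b.
Rearranging, Q_w = Q_r·(C_std − C_b)/(C_e − C_std) = 88.6·(0.0155 − 0.00708) / (1.7 − 0.0155) = 0.4429 m³/s.

0.443 m³/s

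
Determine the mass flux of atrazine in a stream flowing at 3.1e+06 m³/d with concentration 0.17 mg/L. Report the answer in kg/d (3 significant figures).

3.1e+06 m³/d = 35.88 m³/s.
Mass flux = Q·C = 35.88 m³/s × 0.17 g/m³ = 6.1 g/s.
= 6.1 g/s × 86.4 = 527 kg/d.

527 kg/d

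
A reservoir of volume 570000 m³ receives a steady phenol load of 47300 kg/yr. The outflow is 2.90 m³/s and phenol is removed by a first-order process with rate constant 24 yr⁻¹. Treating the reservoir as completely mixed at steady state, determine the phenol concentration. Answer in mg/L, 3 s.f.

0.450 mg/L

Outflow Q = 2.90 m³/s × 3.156e+07 s/yr = 9.152e+07 m³/yr.
Steady-state CSTR mass balance: W = Q·C + k·V·C, so C = W/(Q + kV).
Q + kV = 9.152e+07 + 24·570000 = 1.052e+08 m³/yr.
C = 47300/1.052e+08 = 0.0004496 kg/m³ = 0.4496 mg/L.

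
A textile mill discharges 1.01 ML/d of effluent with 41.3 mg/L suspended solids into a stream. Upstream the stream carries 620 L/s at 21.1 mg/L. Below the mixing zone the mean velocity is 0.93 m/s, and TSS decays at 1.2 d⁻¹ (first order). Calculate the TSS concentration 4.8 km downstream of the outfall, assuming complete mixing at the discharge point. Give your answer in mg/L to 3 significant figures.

20.0 mg/L

1.01 ML/d = 0.01169 m³/s.
620 L/s = 0.62 m³/s.
After complete mixing, C₀ = (0.01169·41.3 + 0.62·21.1) / 0.6317 = 21.47 mg/L.
Travel time t = 4800 m / 0.93 m/s = 5161 s = 0.05974 d.
C = 21.47·exp(−1.2·0.05974) = 21.47·0.9308 = 19.99 mg/L.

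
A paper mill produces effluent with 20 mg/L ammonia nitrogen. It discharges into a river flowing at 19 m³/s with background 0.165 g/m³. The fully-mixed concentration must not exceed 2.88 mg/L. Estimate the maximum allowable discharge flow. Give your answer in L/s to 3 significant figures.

Mass balance at complete mixing: C_std·(Q_w + Q_r) = Q_w·C_e + Q_r·C_b.
Rearranging, Q_w = Q_r·(C_std − C_b)/(C_e − C_std) = 19·(2.88 − 0.165) / (20 − 2.88) = 3.013 m³/s.
= 3013 L/s.

3010 L/s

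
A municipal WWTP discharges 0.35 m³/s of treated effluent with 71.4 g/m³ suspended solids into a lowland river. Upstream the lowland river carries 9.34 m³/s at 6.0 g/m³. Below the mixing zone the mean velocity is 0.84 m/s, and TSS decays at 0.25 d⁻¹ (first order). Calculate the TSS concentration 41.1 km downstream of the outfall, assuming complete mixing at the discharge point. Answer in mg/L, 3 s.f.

After complete mixing, C₀ = (0.35·71.4 + 9.34·6) / 9.69 = 8.362 mg/L.
Travel time t = 4.11e+04 m / 0.84 m/s = 4.893e+04 s = 0.5663 d.
C = 8.362·exp(−0.25·0.5663) = 8.362·0.868 = 7.258 mg/L.

7.26 mg/L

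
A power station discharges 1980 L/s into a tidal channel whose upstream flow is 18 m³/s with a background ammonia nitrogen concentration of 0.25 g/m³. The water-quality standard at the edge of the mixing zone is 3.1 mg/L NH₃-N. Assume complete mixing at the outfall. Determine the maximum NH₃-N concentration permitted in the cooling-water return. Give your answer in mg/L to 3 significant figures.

1980 L/s = 1.98 m³/s.
Mass balance: 3.1·19.98 = 1.98·Cₑ + 18·0.25.
Cₑ = (61.94 − 4.5) / 1.98 = 29.01 mg/L.

29.0 mg/L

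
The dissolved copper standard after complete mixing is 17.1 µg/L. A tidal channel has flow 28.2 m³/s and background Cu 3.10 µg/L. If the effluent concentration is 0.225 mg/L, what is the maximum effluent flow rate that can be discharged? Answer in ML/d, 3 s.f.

3.10 µg/L = 0.0031 mg/L.
17.1 µg/L = 0.0171 mg/L.
Mass balance at complete mixing: C_std·(Q_w + Q_r) = Q_w·C_e + Q_r·C_b.
Rearranging, Q_w = Q_r·(C_std − C_b)/(C_e − C_std) = 28.2·(0.0171 − 0.0031) / (0.225 − 0.0171) = 1.899 m³/s.
= 164.1 ML/d.

164 ML/d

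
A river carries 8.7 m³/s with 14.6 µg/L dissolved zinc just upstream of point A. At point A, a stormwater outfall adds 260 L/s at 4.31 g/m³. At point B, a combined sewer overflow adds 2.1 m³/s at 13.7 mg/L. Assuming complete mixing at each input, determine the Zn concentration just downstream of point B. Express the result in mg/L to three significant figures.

2.71 mg/L

14.6 µg/L = 0.0146 mg/L.
260 L/s = 0.26 m³/s.
After input A: C = (8.7·0.0146 + 0.26·4.31) / 8.96 = 0.1392 mg/L.
After input B: C = (8.96·0.1392 + 2.1·13.7) / 11.06 = 2.714 mg/L.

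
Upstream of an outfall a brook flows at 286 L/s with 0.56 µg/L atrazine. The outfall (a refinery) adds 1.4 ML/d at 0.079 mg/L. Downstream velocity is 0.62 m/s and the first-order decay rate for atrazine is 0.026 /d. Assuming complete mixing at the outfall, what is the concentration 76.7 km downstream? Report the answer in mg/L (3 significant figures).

1.4 ML/d = 0.0162 m³/s.
286 L/s = 0.286 m³/s.
0.56 µg/L = 0.00056 mg/L.
After complete mixing, C₀ = (0.0162·0.079 + 0.286·0.00056) / 0.3022 = 0.004766 mg/L.
Travel time t = 7.67e+04 m / 0.62 m/s = 1.237e+05 s = 1.432 d.
C = 0.004766·exp(−0.026·1.432) = 0.004766·0.9635 = 0.004592 mg/L.

0.00459 mg/L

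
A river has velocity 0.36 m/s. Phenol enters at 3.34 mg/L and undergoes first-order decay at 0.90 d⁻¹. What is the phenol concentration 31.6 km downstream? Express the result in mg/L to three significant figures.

1.34 mg/L

Travel time t = 31.6 km / 0.36 m/s = 3.16e+04/0.36 = 8.778e+04 s = 1.016 d.
First-order decay: C = 3.34·exp(−0.90·1.016) = 3.34·0.4008 = 1.339 mg/L.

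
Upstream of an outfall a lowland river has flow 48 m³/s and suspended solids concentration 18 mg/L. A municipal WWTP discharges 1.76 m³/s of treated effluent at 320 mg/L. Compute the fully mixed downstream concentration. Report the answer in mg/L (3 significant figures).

Flow-weighted mixing gives C = (1.76·320 + 48·18) / (1.76 + 48) = 1427/49.76 = 28.68 mg/L.

28.7 mg/L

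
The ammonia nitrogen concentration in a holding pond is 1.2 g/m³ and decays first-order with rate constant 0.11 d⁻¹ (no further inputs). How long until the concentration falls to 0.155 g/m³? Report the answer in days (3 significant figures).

t = ln(C₀/C)/k = ln(1.2/0.155)/0.11 = 2.047/0.11 = 18.61 d.

18.6 d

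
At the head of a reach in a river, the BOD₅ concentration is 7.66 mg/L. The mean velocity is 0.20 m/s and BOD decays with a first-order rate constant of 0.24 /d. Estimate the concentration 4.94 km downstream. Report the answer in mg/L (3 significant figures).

Travel time t = 4.94 km / 0.20 m/s = 4940/0.20 = 2.47e+04 s = 0.2859 d.
First-order decay: C = 7.66·exp(−0.24·0.2859) = 7.66·0.9337 = 7.152 mg/L.

7.15 mg/L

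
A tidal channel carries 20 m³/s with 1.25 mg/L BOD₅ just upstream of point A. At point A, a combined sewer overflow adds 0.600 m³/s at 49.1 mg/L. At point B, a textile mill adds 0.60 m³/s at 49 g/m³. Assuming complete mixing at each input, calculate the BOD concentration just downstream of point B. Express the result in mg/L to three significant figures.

3.96 mg/L

After input A: C = (20·1.25 + 0.6·49.1) / 20.6 = 2.644 mg/L.
After input B: C = (20.6·2.644 + 0.6·49) / 21.2 = 3.956 mg/L.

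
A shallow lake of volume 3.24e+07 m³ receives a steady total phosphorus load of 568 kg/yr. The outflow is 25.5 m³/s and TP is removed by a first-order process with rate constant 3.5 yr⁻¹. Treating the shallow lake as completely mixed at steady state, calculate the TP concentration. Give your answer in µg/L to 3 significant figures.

0.619 µg/L

Outflow Q = 25.5 m³/s × 3.156e+07 s/yr = 8.047e+08 m³/yr.
Steady-state CSTR mass balance: W = Q·C + k·V·C, so C = W/(Q + kV).
Q + kV = 8.047e+08 + 3.5·3.24e+07 = 9.181e+08 m³/yr.
C = 568/9.181e+08 = 6.187e-07 kg/m³ = 0.0006187 mg/L = 0.6187 µg/L.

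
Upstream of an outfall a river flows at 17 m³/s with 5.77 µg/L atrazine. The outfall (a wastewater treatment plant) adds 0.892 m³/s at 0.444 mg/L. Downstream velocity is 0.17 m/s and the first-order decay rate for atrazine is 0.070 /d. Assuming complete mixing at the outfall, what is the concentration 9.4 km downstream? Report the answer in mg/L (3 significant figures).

5.77 µg/L = 0.00577 mg/L.
After complete mixing, C₀ = (0.892·0.444 + 17·0.00577) / 17.89 = 0.02762 mg/L.
Travel time t = 9400 m / 0.17 m/s = 5.529e+04 s = 0.64 d.
C = 0.02762·exp(−0.070·0.64) = 0.02762·0.9562 = 0.02641 mg/L.

0.0264 mg/L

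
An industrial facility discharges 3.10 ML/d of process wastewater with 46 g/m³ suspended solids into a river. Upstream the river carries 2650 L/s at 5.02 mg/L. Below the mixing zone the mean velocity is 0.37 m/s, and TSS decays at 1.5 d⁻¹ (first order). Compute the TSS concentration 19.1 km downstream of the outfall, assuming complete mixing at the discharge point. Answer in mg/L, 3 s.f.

3.10 ML/d = 0.03588 m³/s.
2650 L/s = 2.65 m³/s.
After complete mixing, C₀ = (0.03588·46 + 2.65·5.02) / 2.686 = 5.567 mg/L.
Travel time t = 1.91e+04 m / 0.37 m/s = 5.162e+04 s = 0.5975 d.
C = 5.567·exp(−1.5·0.5975) = 5.567·0.4081 = 2.272 mg/L.

2.27 mg/L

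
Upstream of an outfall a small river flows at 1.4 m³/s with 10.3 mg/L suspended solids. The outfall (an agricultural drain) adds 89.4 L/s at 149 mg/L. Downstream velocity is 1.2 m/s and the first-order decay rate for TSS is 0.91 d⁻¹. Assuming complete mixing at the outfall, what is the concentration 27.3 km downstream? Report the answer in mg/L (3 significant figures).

14.7 mg/L

89.4 L/s = 0.0894 m³/s.
After complete mixing, C₀ = (0.0894·149 + 1.4·10.3) / 1.489 = 18.63 mg/L.
Travel time t = 2.73e+04 m / 1.2 m/s = 2.275e+04 s = 0.2633 d.
C = 18.63·exp(−0.91·0.2633) = 18.63·0.7869 = 14.66 mg/L.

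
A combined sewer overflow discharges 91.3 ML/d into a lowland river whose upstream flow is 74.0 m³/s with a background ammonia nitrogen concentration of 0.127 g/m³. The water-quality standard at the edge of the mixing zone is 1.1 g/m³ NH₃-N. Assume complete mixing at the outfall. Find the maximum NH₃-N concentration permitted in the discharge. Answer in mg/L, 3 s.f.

91.3 ML/d = 1.057 m³/s.
Mass balance: 1.1·75.06 = 1.057·Cₑ + 74·0.127.
Cₑ = (82.56 − 9.398) / 1.057 = 69.24 mg/L.

69.2 mg/L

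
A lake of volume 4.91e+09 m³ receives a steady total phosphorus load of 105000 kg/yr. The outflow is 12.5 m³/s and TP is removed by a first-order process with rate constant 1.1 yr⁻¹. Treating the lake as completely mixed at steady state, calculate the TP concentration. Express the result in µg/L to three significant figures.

Outflow Q = 12.5 m³/s × 3.156e+07 s/yr = 3.945e+08 m³/yr.
Steady-state CSTR mass balance: W = Q·C + k·V·C, so C = W/(Q + kV).
Q + kV = 3.945e+08 + 1.1·4.91e+09 = 5.795e+09 m³/yr.
C = 105000/5.795e+09 = 1.812e-05 kg/m³ = 0.01812 mg/L = 18.12 µg/L.

18.1 µg/L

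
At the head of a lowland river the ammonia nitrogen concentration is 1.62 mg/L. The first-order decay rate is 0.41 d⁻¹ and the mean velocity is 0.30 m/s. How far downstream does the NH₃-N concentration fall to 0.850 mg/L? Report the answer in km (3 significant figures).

From C = C₀·e^(−kt), t = ln(C₀/C)/k = ln(1.62/0.850)/0.41 = 0.6449/0.41 = 1.573 d.
Distance = v·t = 0.30 m/s × 1.359e+05 s = 4.077e+04 m = 40.77 km.

40.8 km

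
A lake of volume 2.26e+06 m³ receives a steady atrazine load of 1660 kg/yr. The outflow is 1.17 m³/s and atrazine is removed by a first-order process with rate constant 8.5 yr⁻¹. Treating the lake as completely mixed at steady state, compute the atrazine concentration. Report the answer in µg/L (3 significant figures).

29.6 µg/L

Outflow Q = 1.17 m³/s × 3.156e+07 s/yr = 3.692e+07 m³/yr.
Steady-state CSTR mass balance: W = Q·C + k·V·C, so C = W/(Q + kV).
Q + kV = 3.692e+07 + 8.5·2.26e+06 = 5.613e+07 m³/yr.
C = 1660/5.613e+07 = 2.957e-05 kg/m³ = 0.02957 mg/L = 29.57 µg/L.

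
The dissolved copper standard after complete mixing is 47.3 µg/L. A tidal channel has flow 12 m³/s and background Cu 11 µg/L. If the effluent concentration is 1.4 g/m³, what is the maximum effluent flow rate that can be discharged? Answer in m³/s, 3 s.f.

11 µg/L = 0.011 mg/L.
47.3 µg/L = 0.0473 mg/L.
Mass balance at complete mixing: C_std·(Q_w + Q_r) = Q_w·C_e + Q_r·C_b.
Rearranging, Q_w = Q_r·(C_std − C_b)/(C_e − C_std) = 12·(0.0473 − 0.011) / (1.4 − 0.0473) = 0.322 m³/s.

0.322 m³/s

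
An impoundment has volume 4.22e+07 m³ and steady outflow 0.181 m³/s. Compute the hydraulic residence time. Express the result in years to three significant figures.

Q = 0.181 m³/s × 3.156e+07 s/yr = 5.712e+06 m³/yr.
Hydraulic residence time τ = V/Q = 4.22e+07/5.712e+06 = 7.388 yr.

7.39 yr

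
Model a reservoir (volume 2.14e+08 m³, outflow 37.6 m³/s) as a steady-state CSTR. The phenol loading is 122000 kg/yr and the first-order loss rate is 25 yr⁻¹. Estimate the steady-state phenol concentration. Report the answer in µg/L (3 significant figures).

18.7 µg/L

Outflow Q = 37.6 m³/s × 3.156e+07 s/yr = 1.187e+09 m³/yr.
Steady-state CSTR mass balance: W = Q·C + k·V·C, so C = W/(Q + kV).
Q + kV = 1.187e+09 + 25·2.14e+08 = 6.537e+09 m³/yr.
C = 122000/6.537e+09 = 1.866e-05 kg/m³ = 0.01866 mg/L = 18.66 µg/L.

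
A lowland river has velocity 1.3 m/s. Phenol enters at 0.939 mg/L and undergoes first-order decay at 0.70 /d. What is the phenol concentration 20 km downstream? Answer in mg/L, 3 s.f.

Travel time t = 20 km / 1.3 m/s = 2e+04/1.3 = 1.538e+04 s = 0.1781 d.
First-order decay: C = 0.939·exp(−0.70·0.1781) = 0.939·0.8828 = 0.829 mg/L.

0.829 mg/L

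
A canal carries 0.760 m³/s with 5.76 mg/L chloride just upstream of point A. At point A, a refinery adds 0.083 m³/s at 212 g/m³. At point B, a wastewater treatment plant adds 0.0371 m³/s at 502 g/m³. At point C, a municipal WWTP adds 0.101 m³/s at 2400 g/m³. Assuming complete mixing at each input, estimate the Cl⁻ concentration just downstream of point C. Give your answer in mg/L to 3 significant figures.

288 mg/L

After input A: C = (0.76·5.76 + 0.083·212) / 0.843 = 26.07 mg/L.
After input B: C = (0.843·26.07 + 0.0371·502) / 0.8801 = 46.13 mg/L.
After input C: C = (0.8801·46.13 + 0.101·2400) / 0.9811 = 288.4 mg/L.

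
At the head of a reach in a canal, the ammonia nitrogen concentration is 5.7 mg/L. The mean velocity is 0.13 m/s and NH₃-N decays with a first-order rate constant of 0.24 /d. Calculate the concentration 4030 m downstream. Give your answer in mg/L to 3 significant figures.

5.23 mg/L

Travel time t = 4030 m / 0.13 m/s = 4030/0.13 = 3.1e+04 s = 0.3588 d.
First-order decay: C = 5.7·exp(−0.24·0.3588) = 5.7·0.9175 = 5.23 mg/L.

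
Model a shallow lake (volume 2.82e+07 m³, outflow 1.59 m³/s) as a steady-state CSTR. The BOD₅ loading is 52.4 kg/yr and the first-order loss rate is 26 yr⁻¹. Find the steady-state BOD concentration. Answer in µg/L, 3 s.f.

0.0669 µg/L

Outflow Q = 1.59 m³/s × 3.156e+07 s/yr = 5.018e+07 m³/yr.
Steady-state CSTR mass balance: W = Q·C + k·V·C, so C = W/(Q + kV).
Q + kV = 5.018e+07 + 26·2.82e+07 = 7.834e+08 m³/yr.
C = 52.4/7.834e+08 = 6.689e-08 kg/m³ = 6.689e-05 mg/L = 0.06689 µg/L.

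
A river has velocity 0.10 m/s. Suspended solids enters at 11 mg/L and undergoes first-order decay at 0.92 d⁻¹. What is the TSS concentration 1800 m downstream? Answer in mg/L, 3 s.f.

9.08 mg/L

Travel time t = 1800 m / 0.10 m/s = 1800/0.10 = 1.8e+04 s = 0.2083 d.
First-order decay: C = 11·exp(−0.92·0.2083) = 11·0.8256 = 9.081 mg/L.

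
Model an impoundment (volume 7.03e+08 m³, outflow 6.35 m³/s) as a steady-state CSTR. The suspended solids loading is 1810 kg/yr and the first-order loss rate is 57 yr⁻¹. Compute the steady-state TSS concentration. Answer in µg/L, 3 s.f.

Outflow Q = 6.35 m³/s × 3.156e+07 s/yr = 2.004e+08 m³/yr.
Steady-state CSTR mass balance: W = Q·C + k·V·C, so C = W/(Q + kV).
Q + kV = 2.004e+08 + 57·7.03e+08 = 4.027e+10 m³/yr.
C = 1810/4.027e+10 = 4.495e-08 kg/m³ = 4.495e-05 mg/L = 0.04495 µg/L.

0.0449 µg/L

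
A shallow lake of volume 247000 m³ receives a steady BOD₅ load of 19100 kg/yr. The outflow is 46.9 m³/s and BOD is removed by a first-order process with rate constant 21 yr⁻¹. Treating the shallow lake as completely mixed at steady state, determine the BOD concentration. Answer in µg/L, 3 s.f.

12.9 µg/L

Outflow Q = 46.9 m³/s × 3.156e+07 s/yr = 1.48e+09 m³/yr.
Steady-state CSTR mass balance: W = Q·C + k·V·C, so C = W/(Q + kV).
Q + kV = 1.48e+09 + 21·247000 = 1.485e+09 m³/yr.
C = 19100/1.485e+09 = 1.286e-05 kg/m³ = 0.01286 mg/L = 12.86 µg/L.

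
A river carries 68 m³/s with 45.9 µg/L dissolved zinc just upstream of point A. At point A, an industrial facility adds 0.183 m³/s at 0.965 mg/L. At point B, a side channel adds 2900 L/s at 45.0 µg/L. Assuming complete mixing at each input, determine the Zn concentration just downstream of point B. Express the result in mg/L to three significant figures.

0.0482 mg/L

45.9 µg/L = 0.0459 mg/L.
After input A: C = (68·0.0459 + 0.183·0.965) / 68.18 = 0.04837 mg/L.
2900 L/s = 2.9 m³/s.
45.0 µg/L = 0.045 mg/L.
After input B: C = (68.18·0.04837 + 2.9·0.045) / 71.08 = 0.04823 mg/L.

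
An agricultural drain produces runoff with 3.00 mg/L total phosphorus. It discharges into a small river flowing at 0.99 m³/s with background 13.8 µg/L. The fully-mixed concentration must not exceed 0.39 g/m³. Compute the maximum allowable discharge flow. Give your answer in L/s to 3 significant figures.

13.8 µg/L = 0.0138 mg/L.
Mass balance at complete mixing: C_std·(Q_w + Q_r) = Q_w·C_e + Q_r·C_b.
Rearranging, Q_w = Q_r·(C_std − C_b)/(C_e − C_std) = 0.99·(0.39 − 0.0138) / (3 − 0.39) = 0.1427 m³/s.
= 142.7 L/s.

143 L/s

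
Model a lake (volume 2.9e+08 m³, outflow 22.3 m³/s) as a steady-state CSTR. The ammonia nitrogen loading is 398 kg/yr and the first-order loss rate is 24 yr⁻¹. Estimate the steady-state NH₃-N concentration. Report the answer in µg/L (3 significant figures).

Outflow Q = 22.3 m³/s × 3.156e+07 s/yr = 7.037e+08 m³/yr.
Steady-state CSTR mass balance: W = Q·C + k·V·C, so C = W/(Q + kV).
Q + kV = 7.037e+08 + 24·2.9e+08 = 7.664e+09 m³/yr.
C = 398/7.664e+09 = 5.193e-08 kg/m³ = 5.193e-05 mg/L = 0.05193 µg/L.

0.0519 µg/L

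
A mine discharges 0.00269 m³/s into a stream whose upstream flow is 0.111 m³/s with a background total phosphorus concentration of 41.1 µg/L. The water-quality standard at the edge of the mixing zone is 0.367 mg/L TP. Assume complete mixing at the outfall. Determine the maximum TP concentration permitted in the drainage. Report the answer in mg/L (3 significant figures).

13.8 mg/L

41.1 µg/L = 0.0411 mg/L.
Mass balance: 0.367·0.1137 = 0.00269·Cₑ + 0.111·0.0411.
Cₑ = (0.04172 − 0.004562) / 0.00269 = 13.81 mg/L.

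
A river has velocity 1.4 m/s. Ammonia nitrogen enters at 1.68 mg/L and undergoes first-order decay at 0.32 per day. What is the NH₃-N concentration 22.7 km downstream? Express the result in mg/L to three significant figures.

Travel time t = 22.7 km / 1.4 m/s = 2.27e+04/1.4 = 1.621e+04 s = 0.1877 d.
First-order decay: C = 1.68·exp(−0.32·0.1877) = 1.68·0.9417 = 1.582 mg/L.

1.58 mg/L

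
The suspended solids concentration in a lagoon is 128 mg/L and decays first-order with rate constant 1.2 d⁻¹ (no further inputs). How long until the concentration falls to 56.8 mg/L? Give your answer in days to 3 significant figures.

t = ln(C₀/C)/k = ln(128/56.8)/1.2 = 0.8125/1.2 = 0.6771 d.

0.677 d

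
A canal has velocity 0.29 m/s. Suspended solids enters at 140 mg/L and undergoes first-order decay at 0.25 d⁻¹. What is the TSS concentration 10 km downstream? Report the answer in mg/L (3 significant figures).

127 mg/L

Travel time t = 10 km / 0.29 m/s = 1e+04/0.29 = 3.448e+04 s = 0.3991 d.
First-order decay: C = 140·exp(−0.25·0.3991) = 140·0.905 = 126.7 mg/L.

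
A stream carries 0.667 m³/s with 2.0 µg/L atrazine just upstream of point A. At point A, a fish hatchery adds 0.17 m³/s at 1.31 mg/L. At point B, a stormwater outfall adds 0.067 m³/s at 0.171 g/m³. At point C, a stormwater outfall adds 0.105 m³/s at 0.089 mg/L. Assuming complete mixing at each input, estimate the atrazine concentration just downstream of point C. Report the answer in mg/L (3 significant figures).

2.0 µg/L = 0.002 mg/L.
After input A: C = (0.667·0.002 + 0.17·1.31) / 0.837 = 0.2677 mg/L.
After input B: C = (0.837·0.2677 + 0.067·0.171) / 0.904 = 0.2605 mg/L.
After input C: C = (0.904·0.2605 + 0.105·0.089) / 1.009 = 0.2427 mg/L.

0.243 mg/L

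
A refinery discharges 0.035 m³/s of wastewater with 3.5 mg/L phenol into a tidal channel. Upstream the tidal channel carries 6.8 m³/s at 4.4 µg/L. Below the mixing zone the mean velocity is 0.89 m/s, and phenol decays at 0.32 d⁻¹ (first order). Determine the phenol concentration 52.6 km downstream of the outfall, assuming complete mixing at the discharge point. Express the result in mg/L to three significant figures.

4.4 µg/L = 0.0044 mg/L.
After complete mixing, C₀ = (0.035·3.5 + 6.8·0.0044) / 6.835 = 0.0223 mg/L.
Travel time t = 5.26e+04 m / 0.89 m/s = 5.91e+04 s = 0.684 d.
C = 0.0223·exp(−0.32·0.684) = 0.0223·0.8034 = 0.01792 mg/L.

0.0179 mg/L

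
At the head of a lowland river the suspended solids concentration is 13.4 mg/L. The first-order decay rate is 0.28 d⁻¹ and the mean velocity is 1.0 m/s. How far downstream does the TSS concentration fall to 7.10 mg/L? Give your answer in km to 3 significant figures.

From C = C₀·e^(−kt), t = ln(C₀/C)/k = ln(13.4/7.10)/0.28 = 0.6352/0.28 = 2.268 d.
Distance = v·t = 1.0 m/s × 1.96e+05 s = 1.96e+05 m = 196 km.

196 km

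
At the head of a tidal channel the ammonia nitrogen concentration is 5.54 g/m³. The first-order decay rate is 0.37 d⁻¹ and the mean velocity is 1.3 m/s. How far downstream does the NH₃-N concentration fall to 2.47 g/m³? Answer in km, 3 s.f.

245 km

From C = C₀·e^(−kt), t = ln(C₀/C)/k = ln(5.54/2.47)/0.37 = 0.8078/0.37 = 2.183 d.
Distance = v·t = 1.3 m/s × 1.886e+05 s = 2.452e+05 m = 245.2 km.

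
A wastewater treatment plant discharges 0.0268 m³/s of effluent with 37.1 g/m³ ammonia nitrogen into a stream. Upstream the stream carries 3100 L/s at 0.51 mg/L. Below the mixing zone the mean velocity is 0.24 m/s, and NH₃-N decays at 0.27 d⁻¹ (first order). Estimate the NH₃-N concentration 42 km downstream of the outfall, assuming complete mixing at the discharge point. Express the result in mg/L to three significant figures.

3100 L/s = 3.1 m³/s.
After complete mixing, C₀ = (0.0268·37.1 + 3.1·0.51) / 3.127 = 0.8236 mg/L.
Travel time t = 4.2e+04 m / 0.24 m/s = 1.75e+05 s = 2.025 d.
C = 0.8236·exp(−0.27·2.025) = 0.8236·0.5788 = 0.4767 mg/L.

0.477 mg/L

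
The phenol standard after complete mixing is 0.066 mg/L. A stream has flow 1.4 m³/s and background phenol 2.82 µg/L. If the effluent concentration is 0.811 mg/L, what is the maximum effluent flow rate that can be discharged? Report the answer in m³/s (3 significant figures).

0.119 m³/s

2.82 µg/L = 0.00282 mg/L.
Mass balance at complete mixing: C_std·(Q_w + Q_r) = Q_w·C_e + Q_r·C_b.
Rearranging, Q_w = Q_r·(C_std − C_b)/(C_e − C_std) = 1.4·(0.066 − 0.00282) / (0.811 − 0.066) = 0.1187 m³/s.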